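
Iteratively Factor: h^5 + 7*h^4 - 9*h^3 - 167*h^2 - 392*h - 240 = (h + 3)*(h^4 + 4*h^3 - 21*h^2 - 104*h - 80) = (h - 5)*(h + 3)*(h^3 + 9*h^2 + 24*h + 16) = (h - 5)*(h + 3)*(h + 4)*(h^2 + 5*h + 4) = (h - 5)*(h + 1)*(h + 3)*(h + 4)*(h + 4)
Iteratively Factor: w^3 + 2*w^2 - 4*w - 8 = (w + 2)*(w^2 - 4) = (w - 2)*(w + 2)*(w + 2)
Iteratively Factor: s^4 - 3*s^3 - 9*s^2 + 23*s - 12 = (s - 1)*(s^3 - 2*s^2 - 11*s + 12) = (s - 4)*(s - 1)*(s^2 + 2*s - 3) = (s - 4)*(s - 1)*(s + 3)*(s - 1)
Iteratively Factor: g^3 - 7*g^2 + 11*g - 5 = (g - 5)*(g^2 - 2*g + 1) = (g - 5)*(g - 1)*(g - 1)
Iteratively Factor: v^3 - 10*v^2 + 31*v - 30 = (v - 3)*(v^2 - 7*v + 10) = (v - 3)*(v - 2)*(v - 5)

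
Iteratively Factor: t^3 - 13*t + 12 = (t - 3)*(t^2 + 3*t - 4) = (t - 3)*(t + 4)*(t - 1)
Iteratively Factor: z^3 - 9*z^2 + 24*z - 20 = (z - 2)*(z^2 - 7*z + 10) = (z - 5)*(z - 2)*(z - 2)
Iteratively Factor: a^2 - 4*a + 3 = (a - 3)*(a - 1)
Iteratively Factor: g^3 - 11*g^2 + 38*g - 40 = (g - 5)*(g^2 - 6*g + 8) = (g - 5)*(g - 4)*(g - 2)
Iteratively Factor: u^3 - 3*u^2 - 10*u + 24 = (u - 2)*(u^2 - u - 12) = (u - 4)*(u - 2)*(u + 3)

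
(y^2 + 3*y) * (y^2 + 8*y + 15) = y^4 + 11*y^3 + 39*y^2 + 45*y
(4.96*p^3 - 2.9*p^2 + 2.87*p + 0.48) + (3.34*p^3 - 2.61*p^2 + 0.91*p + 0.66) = 8.3*p^3 - 5.51*p^2 + 3.78*p + 1.14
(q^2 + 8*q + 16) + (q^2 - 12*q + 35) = 2*q^2 - 4*q + 51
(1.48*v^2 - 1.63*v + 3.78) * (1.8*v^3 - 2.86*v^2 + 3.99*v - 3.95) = 2.664*v^5 - 7.1668*v^4 + 17.371*v^3 - 23.1605*v^2 + 21.5207*v - 14.931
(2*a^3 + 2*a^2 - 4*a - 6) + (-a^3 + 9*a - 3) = a^3 + 2*a^2 + 5*a - 9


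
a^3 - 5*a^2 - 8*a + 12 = (a - 6)*(a - 1)*(a + 2)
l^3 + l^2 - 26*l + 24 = (l - 4)*(l - 1)*(l + 6)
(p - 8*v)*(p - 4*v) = p^2 - 12*p*v + 32*v^2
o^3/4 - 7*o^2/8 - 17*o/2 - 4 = (o/4 + 1)*(o - 8)*(o + 1/2)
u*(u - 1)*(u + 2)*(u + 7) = u^4 + 8*u^3 + 5*u^2 - 14*u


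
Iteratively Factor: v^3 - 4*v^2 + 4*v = (v)*(v^2 - 4*v + 4) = v*(v - 2)*(v - 2)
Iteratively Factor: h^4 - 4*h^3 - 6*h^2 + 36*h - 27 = (h - 3)*(h^3 - h^2 - 9*h + 9) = (h - 3)*(h + 3)*(h^2 - 4*h + 3) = (h - 3)^2*(h + 3)*(h - 1)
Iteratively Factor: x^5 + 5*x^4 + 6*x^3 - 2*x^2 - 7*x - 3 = (x + 1)*(x^4 + 4*x^3 + 2*x^2 - 4*x - 3) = (x - 1)*(x + 1)*(x^3 + 5*x^2 + 7*x + 3) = (x - 1)*(x + 1)^2*(x^2 + 4*x + 3) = (x - 1)*(x + 1)^3*(x + 3)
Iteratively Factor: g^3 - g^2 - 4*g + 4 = (g - 2)*(g^2 + g - 2) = (g - 2)*(g - 1)*(g + 2)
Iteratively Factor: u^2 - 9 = (u + 3)*(u - 3)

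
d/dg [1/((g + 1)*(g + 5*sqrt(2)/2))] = -(8*g + 4 + 10*sqrt(2))/((g + 1)^2*(2*g + 5*sqrt(2))^2)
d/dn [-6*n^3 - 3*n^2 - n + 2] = -18*n^2 - 6*n - 1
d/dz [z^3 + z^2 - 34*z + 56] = 3*z^2 + 2*z - 34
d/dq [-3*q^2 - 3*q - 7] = -6*q - 3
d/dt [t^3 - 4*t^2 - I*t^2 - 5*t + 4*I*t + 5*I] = 3*t^2 - 8*t - 2*I*t - 5 + 4*I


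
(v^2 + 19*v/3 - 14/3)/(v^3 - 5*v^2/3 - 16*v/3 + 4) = (v + 7)/(v^2 - v - 6)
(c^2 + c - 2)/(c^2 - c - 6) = (c - 1)/(c - 3)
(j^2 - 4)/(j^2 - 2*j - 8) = (j - 2)/(j - 4)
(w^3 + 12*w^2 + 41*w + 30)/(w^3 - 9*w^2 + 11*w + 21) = (w^2 + 11*w + 30)/(w^2 - 10*w + 21)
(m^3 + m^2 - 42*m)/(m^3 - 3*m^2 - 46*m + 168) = m/(m - 4)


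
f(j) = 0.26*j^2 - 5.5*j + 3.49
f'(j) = 0.52*j - 5.5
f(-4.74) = 35.40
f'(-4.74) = -7.96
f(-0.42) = 5.85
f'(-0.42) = -5.72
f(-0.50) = 6.30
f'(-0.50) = -5.76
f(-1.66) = 13.34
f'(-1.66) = -6.36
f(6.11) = -20.41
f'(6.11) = -2.32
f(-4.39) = 32.65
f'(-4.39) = -7.78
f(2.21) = -7.40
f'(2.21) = -4.35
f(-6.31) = 48.55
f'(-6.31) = -8.78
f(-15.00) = 144.49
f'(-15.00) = -13.30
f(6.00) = -20.15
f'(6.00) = -2.38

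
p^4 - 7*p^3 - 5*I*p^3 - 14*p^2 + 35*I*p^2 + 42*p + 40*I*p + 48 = (p - 8)*(p + 1)*(p - 3*I)*(p - 2*I)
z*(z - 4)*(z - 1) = z^3 - 5*z^2 + 4*z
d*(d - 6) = d^2 - 6*d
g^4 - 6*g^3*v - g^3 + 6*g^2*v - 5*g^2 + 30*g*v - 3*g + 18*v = (g - 3)*(g + 1)^2*(g - 6*v)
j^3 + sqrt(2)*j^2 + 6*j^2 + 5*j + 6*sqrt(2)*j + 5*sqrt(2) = (j + 1)*(j + 5)*(j + sqrt(2))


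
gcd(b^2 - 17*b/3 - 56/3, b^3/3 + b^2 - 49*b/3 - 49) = 1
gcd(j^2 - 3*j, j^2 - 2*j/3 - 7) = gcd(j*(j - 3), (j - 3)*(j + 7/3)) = j - 3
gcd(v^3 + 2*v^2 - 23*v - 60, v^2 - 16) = v + 4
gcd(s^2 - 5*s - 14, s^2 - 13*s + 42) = s - 7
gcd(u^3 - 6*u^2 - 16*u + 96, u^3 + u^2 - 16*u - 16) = u^2 - 16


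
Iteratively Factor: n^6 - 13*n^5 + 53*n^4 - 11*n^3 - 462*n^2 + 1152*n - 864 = (n - 2)*(n^5 - 11*n^4 + 31*n^3 + 51*n^2 - 360*n + 432) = (n - 4)*(n - 2)*(n^4 - 7*n^3 + 3*n^2 + 63*n - 108) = (n - 4)^2*(n - 2)*(n^3 - 3*n^2 - 9*n + 27) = (n - 4)^2*(n - 3)*(n - 2)*(n^2 - 9) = (n - 4)^2*(n - 3)^2*(n - 2)*(n + 3)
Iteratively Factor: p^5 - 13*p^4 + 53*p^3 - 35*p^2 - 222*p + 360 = (p - 3)*(p^4 - 10*p^3 + 23*p^2 + 34*p - 120) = (p - 5)*(p - 3)*(p^3 - 5*p^2 - 2*p + 24) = (p - 5)*(p - 4)*(p - 3)*(p^2 - p - 6) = (p - 5)*(p - 4)*(p - 3)*(p + 2)*(p - 3)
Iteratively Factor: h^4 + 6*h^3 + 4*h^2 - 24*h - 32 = (h - 2)*(h^3 + 8*h^2 + 20*h + 16) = (h - 2)*(h + 4)*(h^2 + 4*h + 4) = (h - 2)*(h + 2)*(h + 4)*(h + 2)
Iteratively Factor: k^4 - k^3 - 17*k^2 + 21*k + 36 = (k - 3)*(k^3 + 2*k^2 - 11*k - 12) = (k - 3)*(k + 1)*(k^2 + k - 12) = (k - 3)^2*(k + 1)*(k + 4)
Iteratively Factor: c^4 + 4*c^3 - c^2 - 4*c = (c + 1)*(c^3 + 3*c^2 - 4*c) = c*(c + 1)*(c^2 + 3*c - 4) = c*(c + 1)*(c + 4)*(c - 1)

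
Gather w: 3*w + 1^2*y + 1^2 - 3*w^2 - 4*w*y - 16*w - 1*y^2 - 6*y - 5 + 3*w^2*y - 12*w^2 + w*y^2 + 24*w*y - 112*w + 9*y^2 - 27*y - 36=w^2*(3*y - 15) + w*(y^2 + 20*y - 125) + 8*y^2 - 32*y - 40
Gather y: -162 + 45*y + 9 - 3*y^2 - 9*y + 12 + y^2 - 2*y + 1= -2*y^2 + 34*y - 140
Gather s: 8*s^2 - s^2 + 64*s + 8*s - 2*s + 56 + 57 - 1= 7*s^2 + 70*s + 112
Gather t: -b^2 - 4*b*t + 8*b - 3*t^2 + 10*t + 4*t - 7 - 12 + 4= -b^2 + 8*b - 3*t^2 + t*(14 - 4*b) - 15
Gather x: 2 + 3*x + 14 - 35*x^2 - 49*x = -35*x^2 - 46*x + 16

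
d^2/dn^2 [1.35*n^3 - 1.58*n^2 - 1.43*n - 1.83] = 8.1*n - 3.16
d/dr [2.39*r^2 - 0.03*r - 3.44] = 4.78*r - 0.03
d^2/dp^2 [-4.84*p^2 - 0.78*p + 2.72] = -9.68000000000000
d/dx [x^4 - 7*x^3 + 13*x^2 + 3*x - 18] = 4*x^3 - 21*x^2 + 26*x + 3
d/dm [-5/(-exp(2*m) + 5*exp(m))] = 5*(5 - 2*exp(m))*exp(-m)/(exp(m) - 5)^2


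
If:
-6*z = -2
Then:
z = 1/3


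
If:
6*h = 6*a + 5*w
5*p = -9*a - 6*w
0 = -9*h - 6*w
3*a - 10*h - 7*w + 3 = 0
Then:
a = -27/29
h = -12/29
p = 27/29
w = 18/29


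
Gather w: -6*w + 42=42 - 6*w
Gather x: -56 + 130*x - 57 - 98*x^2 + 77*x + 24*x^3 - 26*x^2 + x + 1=24*x^3 - 124*x^2 + 208*x - 112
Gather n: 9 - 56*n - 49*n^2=-49*n^2 - 56*n + 9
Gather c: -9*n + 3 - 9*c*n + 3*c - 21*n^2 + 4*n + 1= c*(3 - 9*n) - 21*n^2 - 5*n + 4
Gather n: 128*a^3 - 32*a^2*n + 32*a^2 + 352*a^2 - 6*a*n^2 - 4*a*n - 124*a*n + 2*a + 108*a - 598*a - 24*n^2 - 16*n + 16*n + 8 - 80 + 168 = 128*a^3 + 384*a^2 - 488*a + n^2*(-6*a - 24) + n*(-32*a^2 - 128*a) + 96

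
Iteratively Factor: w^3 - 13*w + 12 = (w + 4)*(w^2 - 4*w + 3) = (w - 1)*(w + 4)*(w - 3)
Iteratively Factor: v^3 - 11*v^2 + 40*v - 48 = (v - 3)*(v^2 - 8*v + 16) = (v - 4)*(v - 3)*(v - 4)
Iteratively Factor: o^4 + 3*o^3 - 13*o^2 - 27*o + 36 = (o + 4)*(o^3 - o^2 - 9*o + 9) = (o - 3)*(o + 4)*(o^2 + 2*o - 3) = (o - 3)*(o + 3)*(o + 4)*(o - 1)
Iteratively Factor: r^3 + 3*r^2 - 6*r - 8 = (r + 4)*(r^2 - r - 2) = (r - 2)*(r + 4)*(r + 1)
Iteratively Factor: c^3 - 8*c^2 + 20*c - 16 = (c - 2)*(c^2 - 6*c + 8) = (c - 2)^2*(c - 4)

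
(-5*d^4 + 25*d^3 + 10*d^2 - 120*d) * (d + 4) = -5*d^5 + 5*d^4 + 110*d^3 - 80*d^2 - 480*d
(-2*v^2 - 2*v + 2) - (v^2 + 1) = -3*v^2 - 2*v + 1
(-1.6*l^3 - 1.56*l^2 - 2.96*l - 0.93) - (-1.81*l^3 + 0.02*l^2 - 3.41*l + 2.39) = 0.21*l^3 - 1.58*l^2 + 0.45*l - 3.32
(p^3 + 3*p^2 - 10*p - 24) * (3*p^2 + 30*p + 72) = 3*p^5 + 39*p^4 + 132*p^3 - 156*p^2 - 1440*p - 1728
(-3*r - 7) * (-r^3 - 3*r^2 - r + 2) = 3*r^4 + 16*r^3 + 24*r^2 + r - 14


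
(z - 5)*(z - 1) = z^2 - 6*z + 5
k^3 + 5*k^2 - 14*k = k*(k - 2)*(k + 7)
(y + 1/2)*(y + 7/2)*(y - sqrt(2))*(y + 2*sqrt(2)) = y^4 + sqrt(2)*y^3 + 4*y^3 - 9*y^2/4 + 4*sqrt(2)*y^2 - 16*y + 7*sqrt(2)*y/4 - 7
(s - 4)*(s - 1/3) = s^2 - 13*s/3 + 4/3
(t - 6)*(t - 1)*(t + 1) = t^3 - 6*t^2 - t + 6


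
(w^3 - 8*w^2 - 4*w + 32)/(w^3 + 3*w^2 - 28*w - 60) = (w^2 - 10*w + 16)/(w^2 + w - 30)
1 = 1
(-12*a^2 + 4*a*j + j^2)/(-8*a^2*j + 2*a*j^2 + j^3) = (6*a + j)/(j*(4*a + j))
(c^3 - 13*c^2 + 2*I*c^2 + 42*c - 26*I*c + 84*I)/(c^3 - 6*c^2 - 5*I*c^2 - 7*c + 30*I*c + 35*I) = (c^2 + 2*c*(-3 + I) - 12*I)/(c^2 + c*(1 - 5*I) - 5*I)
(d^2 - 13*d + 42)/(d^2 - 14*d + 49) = (d - 6)/(d - 7)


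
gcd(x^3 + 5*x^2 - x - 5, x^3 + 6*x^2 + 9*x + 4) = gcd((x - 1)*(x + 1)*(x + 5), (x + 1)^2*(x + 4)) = x + 1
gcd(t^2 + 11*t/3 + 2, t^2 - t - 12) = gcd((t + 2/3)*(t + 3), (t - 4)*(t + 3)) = t + 3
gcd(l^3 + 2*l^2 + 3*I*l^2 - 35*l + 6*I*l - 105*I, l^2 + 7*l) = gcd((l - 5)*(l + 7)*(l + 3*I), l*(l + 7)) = l + 7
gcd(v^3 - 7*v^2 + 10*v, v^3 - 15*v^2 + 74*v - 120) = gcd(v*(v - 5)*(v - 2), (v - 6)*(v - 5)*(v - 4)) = v - 5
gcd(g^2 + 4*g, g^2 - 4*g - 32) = g + 4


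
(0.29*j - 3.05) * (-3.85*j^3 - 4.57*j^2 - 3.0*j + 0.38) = -1.1165*j^4 + 10.4172*j^3 + 13.0685*j^2 + 9.2602*j - 1.159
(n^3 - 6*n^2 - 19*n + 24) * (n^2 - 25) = n^5 - 6*n^4 - 44*n^3 + 174*n^2 + 475*n - 600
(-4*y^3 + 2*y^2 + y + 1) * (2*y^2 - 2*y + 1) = -8*y^5 + 12*y^4 - 6*y^3 + 2*y^2 - y + 1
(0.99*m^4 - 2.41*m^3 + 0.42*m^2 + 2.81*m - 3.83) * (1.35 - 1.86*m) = -1.8414*m^5 + 5.8191*m^4 - 4.0347*m^3 - 4.6596*m^2 + 10.9173*m - 5.1705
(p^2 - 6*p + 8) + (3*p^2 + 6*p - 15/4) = 4*p^2 + 17/4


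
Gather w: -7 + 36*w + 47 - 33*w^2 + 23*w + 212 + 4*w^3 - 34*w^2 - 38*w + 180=4*w^3 - 67*w^2 + 21*w + 432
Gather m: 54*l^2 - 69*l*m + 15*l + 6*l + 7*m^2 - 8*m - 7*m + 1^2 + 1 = 54*l^2 + 21*l + 7*m^2 + m*(-69*l - 15) + 2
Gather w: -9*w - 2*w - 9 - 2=-11*w - 11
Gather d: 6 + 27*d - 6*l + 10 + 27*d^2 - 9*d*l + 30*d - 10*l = 27*d^2 + d*(57 - 9*l) - 16*l + 16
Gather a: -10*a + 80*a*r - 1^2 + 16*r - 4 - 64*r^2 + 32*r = a*(80*r - 10) - 64*r^2 + 48*r - 5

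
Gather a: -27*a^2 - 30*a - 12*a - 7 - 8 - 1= -27*a^2 - 42*a - 16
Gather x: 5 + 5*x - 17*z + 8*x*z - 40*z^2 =x*(8*z + 5) - 40*z^2 - 17*z + 5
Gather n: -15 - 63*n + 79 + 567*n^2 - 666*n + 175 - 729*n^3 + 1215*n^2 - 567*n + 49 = -729*n^3 + 1782*n^2 - 1296*n + 288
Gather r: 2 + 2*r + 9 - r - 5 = r + 6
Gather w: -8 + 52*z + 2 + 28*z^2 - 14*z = 28*z^2 + 38*z - 6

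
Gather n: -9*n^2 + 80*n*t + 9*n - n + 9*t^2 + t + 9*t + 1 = -9*n^2 + n*(80*t + 8) + 9*t^2 + 10*t + 1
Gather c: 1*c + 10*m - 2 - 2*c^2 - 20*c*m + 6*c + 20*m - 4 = -2*c^2 + c*(7 - 20*m) + 30*m - 6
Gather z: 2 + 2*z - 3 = 2*z - 1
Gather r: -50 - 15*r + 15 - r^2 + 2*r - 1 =-r^2 - 13*r - 36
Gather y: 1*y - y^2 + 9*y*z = -y^2 + y*(9*z + 1)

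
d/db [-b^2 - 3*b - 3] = -2*b - 3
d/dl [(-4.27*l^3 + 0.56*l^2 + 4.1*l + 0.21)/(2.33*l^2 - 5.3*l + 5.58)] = (-9.9491*l^4 + 45.262*l^3 - 84.0008*l^2 + 5.271*l + 23.991)/(5.4289*l^4 - 24.698*l^3 + 54.0928*l^2 - 59.148*l + 31.1364)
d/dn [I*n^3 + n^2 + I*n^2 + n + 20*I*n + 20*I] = 3*I*n^2 + 2*n*(1 + I) + 1 + 20*I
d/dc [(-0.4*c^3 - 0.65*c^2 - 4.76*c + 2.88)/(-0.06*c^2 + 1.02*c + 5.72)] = (0.024*c^4 - 0.816*c^3 - 7.8126*c^2 - 7.0904*c - 30.1648)/(0.0036*c^4 - 0.1224*c^3 + 0.354*c^2 + 11.6688*c + 32.7184)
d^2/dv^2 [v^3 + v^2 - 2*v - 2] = 6*v + 2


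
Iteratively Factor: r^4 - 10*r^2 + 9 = (r - 3)*(r^3 + 3*r^2 - r - 3) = (r - 3)*(r + 3)*(r^2 - 1) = (r - 3)*(r - 1)*(r + 3)*(r + 1)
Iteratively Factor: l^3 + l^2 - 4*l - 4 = (l + 1)*(l^2 - 4) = (l + 1)*(l + 2)*(l - 2)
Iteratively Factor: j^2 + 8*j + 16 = (j + 4)*(j + 4)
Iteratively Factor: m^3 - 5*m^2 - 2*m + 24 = (m + 2)*(m^2 - 7*m + 12) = (m - 3)*(m + 2)*(m - 4)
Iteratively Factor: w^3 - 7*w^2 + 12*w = (w)*(w^2 - 7*w + 12) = w*(w - 3)*(w - 4)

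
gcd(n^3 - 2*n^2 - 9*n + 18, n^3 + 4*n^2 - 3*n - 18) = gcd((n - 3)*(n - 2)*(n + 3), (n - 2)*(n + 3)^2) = n^2 + n - 6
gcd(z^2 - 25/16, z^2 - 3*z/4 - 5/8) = z - 5/4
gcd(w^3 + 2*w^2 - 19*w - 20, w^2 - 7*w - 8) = w + 1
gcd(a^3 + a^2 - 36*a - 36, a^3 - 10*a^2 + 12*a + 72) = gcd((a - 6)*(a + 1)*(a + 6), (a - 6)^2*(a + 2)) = a - 6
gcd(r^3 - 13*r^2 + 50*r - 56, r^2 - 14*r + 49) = r - 7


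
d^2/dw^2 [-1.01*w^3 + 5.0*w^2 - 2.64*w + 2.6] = 10.0 - 6.06*w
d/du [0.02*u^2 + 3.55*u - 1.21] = 0.04*u + 3.55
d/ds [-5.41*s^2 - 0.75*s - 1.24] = -10.82*s - 0.75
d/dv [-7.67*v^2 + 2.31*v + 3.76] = 2.31 - 15.34*v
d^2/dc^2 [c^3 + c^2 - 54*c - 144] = 6*c + 2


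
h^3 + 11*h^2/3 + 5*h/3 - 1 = (h - 1/3)*(h + 1)*(h + 3)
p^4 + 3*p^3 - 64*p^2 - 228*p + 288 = (p - 8)*(p - 1)*(p + 6)^2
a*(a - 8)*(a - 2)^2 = a^4 - 12*a^3 + 36*a^2 - 32*a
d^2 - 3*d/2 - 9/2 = (d - 3)*(d + 3/2)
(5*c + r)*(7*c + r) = 35*c^2 + 12*c*r + r^2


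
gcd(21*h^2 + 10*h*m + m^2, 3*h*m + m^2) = 3*h + m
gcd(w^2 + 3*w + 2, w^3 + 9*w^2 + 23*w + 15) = w + 1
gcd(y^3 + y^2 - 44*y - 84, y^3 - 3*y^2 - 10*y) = y + 2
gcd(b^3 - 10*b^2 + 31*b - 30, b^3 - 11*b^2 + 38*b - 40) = b^2 - 7*b + 10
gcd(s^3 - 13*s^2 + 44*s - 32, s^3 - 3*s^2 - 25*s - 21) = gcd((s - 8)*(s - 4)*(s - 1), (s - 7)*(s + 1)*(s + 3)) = 1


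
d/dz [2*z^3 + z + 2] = 6*z^2 + 1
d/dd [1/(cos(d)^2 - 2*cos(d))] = 2*(-sin(d)/cos(d)^2 + tan(d))/(cos(d) - 2)^2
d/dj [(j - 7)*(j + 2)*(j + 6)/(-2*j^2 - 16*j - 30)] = (-j^4 - 16*j^3 - 97*j^2 - 198*j - 12)/(2*(j^4 + 16*j^3 + 94*j^2 + 240*j + 225))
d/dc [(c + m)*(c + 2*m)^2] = (c + 2*m)*(3*c + 4*m)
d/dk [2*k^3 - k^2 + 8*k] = 6*k^2 - 2*k + 8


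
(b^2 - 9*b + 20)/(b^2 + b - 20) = (b - 5)/(b + 5)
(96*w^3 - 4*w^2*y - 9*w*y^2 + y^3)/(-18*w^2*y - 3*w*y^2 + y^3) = (32*w^2 - 12*w*y + y^2)/(y*(-6*w + y))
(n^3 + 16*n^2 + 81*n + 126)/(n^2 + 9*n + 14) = (n^2 + 9*n + 18)/(n + 2)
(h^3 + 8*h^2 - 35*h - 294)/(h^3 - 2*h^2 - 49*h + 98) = (h^2 + h - 42)/(h^2 - 9*h + 14)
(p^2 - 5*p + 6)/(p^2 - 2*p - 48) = (-p^2 + 5*p - 6)/(-p^2 + 2*p + 48)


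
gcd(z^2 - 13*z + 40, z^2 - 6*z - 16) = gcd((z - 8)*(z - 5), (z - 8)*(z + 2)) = z - 8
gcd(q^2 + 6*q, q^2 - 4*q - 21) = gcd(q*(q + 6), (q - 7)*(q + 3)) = 1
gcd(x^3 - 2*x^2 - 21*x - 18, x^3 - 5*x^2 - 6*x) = x^2 - 5*x - 6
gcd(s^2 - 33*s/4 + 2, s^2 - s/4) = s - 1/4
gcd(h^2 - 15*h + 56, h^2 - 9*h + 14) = h - 7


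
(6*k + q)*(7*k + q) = 42*k^2 + 13*k*q + q^2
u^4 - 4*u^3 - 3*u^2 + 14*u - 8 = (u - 4)*(u - 1)^2*(u + 2)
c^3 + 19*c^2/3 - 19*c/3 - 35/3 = (c - 5/3)*(c + 1)*(c + 7)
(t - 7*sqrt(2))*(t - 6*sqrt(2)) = t^2 - 13*sqrt(2)*t + 84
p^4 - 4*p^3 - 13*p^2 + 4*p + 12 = (p - 6)*(p - 1)*(p + 1)*(p + 2)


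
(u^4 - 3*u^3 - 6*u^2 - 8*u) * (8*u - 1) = 8*u^5 - 25*u^4 - 45*u^3 - 58*u^2 + 8*u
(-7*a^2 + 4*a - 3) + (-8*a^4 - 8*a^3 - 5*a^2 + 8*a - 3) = -8*a^4 - 8*a^3 - 12*a^2 + 12*a - 6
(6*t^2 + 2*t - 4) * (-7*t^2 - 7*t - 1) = -42*t^4 - 56*t^3 + 8*t^2 + 26*t + 4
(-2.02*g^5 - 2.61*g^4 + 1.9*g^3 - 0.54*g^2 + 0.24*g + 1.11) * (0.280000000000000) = -0.5656*g^5 - 0.7308*g^4 + 0.532*g^3 - 0.1512*g^2 + 0.0672*g + 0.3108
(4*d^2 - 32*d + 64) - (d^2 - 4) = 3*d^2 - 32*d + 68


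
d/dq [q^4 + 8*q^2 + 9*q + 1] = 4*q^3 + 16*q + 9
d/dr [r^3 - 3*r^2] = 3*r*(r - 2)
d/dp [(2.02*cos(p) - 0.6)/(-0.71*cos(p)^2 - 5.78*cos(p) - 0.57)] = (-1.4342*cos(p)^2 + 0.852*cos(p) + 4.6194)*sin(p)/(0.5041*cos(p)^4 + 8.2076*cos(p)^3 + 34.2178*cos(p)^2 + 6.5892*cos(p) + 0.3249)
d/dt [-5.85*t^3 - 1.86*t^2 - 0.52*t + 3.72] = -17.55*t^2 - 3.72*t - 0.52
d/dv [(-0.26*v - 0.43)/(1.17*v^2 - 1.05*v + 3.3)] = (0.3042*v^2 + 1.0062*v - 1.3095)/(1.3689*v^4 - 2.457*v^3 + 8.8245*v^2 - 6.93*v + 10.89)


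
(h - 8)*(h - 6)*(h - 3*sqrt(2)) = h^3 - 14*h^2 - 3*sqrt(2)*h^2 + 48*h + 42*sqrt(2)*h - 144*sqrt(2)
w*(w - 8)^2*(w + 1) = w^4 - 15*w^3 + 48*w^2 + 64*w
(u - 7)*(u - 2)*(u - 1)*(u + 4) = u^4 - 6*u^3 - 17*u^2 + 78*u - 56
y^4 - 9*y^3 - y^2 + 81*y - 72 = (y - 8)*(y - 3)*(y - 1)*(y + 3)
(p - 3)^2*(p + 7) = p^3 + p^2 - 33*p + 63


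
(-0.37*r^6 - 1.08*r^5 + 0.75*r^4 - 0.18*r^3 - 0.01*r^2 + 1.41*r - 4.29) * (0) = 0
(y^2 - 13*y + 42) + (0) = y^2 - 13*y + 42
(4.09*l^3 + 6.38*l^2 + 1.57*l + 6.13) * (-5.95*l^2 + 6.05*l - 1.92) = -24.3355*l^5 - 13.2165*l^4 + 21.4047*l^3 - 39.2246*l^2 + 34.0721*l - 11.7696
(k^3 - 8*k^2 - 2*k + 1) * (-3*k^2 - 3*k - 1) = -3*k^5 + 21*k^4 + 29*k^3 + 11*k^2 - k - 1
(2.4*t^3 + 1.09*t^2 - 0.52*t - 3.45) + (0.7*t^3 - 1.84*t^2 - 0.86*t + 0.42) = 3.1*t^3 - 0.75*t^2 - 1.38*t - 3.03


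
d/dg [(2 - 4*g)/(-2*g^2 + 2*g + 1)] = 8*(-g^2 + g - 1)/(4*g^4 - 8*g^3 + 4*g + 1)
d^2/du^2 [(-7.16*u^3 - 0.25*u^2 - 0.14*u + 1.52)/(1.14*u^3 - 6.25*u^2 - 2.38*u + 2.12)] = (-102.6798*u^6 - 117.650736*u^5 + 233.27136*u^4 - 439.935104*u^3 + 532.449816*u^2 - 90.59064*u + 53.839808)/(1.481544*u^9 - 24.3675*u^8 + 124.314606*u^7 - 134.130169*u^6 - 350.164002*u^5 + 107.718096*u^4 + 191.099576*u^3 - 48.244416*u^2 - 32.090016*u + 9.528128)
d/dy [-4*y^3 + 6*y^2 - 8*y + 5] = -12*y^2 + 12*y - 8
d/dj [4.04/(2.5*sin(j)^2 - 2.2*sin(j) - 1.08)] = (8.888 - 20.2*sin(j))*cos(j)/(-2.5*sin(j)^2 + 2.2*sin(j) + 1.08)^2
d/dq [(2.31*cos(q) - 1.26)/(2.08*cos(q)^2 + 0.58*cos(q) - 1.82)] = (4.8048*cos(q)^2 - 5.2416*cos(q) + 3.4734)*sin(q)/(4.3264*cos(q)^4 + 2.4128*cos(q)^3 - 7.2348*cos(q)^2 - 2.1112*cos(q) + 3.3124)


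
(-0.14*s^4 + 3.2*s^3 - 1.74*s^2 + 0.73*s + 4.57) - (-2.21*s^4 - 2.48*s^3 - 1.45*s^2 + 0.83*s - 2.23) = 2.07*s^4 + 5.68*s^3 - 0.29*s^2 - 0.1*s + 6.8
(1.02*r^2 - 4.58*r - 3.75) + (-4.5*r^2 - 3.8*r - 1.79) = -3.48*r^2 - 8.38*r - 5.54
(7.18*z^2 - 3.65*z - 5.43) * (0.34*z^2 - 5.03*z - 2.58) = 2.4412*z^4 - 37.3564*z^3 - 2.0111*z^2 + 36.7299*z + 14.0094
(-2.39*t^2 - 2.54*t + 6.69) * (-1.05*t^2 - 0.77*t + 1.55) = 2.5095*t^4 + 4.5073*t^3 - 8.7732*t^2 - 9.0883*t + 10.3695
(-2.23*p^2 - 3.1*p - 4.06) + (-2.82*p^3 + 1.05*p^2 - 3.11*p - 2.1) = -2.82*p^3 - 1.18*p^2 - 6.21*p - 6.16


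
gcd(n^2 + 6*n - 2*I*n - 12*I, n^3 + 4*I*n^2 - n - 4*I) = 1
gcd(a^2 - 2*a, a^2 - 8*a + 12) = a - 2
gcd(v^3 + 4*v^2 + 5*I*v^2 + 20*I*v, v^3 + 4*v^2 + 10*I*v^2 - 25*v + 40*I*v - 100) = v^2 + v*(4 + 5*I) + 20*I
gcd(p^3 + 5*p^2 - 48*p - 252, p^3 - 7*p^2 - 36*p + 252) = p^2 - p - 42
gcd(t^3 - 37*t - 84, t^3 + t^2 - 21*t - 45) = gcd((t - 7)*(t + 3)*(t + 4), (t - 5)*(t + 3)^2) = t + 3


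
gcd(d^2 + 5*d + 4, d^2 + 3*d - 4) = d + 4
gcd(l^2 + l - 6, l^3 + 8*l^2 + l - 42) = l^2 + l - 6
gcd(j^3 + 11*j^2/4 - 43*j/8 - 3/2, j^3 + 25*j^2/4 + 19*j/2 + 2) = j^2 + 17*j/4 + 1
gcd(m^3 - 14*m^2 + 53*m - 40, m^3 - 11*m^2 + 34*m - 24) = m - 1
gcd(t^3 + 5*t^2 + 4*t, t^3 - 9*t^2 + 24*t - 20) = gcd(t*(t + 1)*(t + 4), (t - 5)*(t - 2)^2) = 1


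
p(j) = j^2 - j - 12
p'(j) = 2*j - 1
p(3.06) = -5.70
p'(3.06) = 5.12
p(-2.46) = -3.49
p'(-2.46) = -5.92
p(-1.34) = -8.86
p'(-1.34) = -3.68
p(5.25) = 10.31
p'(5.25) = 9.50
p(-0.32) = -11.58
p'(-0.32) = -1.64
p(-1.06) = -9.82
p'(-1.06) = -3.12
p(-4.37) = 11.47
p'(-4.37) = -9.74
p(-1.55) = -8.05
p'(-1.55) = -4.10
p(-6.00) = 30.00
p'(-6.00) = -13.00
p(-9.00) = 78.00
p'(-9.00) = -19.00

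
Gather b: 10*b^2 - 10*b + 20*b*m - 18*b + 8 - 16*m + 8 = 10*b^2 + b*(20*m - 28) - 16*m + 16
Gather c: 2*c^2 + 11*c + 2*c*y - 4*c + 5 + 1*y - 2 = 2*c^2 + c*(2*y + 7) + y + 3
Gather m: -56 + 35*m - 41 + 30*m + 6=65*m - 91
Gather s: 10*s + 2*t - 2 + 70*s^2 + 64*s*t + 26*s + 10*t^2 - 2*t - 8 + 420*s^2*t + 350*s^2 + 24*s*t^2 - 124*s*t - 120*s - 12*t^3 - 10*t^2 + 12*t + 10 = s^2*(420*t + 420) + s*(24*t^2 - 60*t - 84) - 12*t^3 + 12*t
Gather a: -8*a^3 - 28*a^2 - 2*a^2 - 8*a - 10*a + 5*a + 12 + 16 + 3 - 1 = -8*a^3 - 30*a^2 - 13*a + 30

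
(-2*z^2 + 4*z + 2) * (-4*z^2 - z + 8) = 8*z^4 - 14*z^3 - 28*z^2 + 30*z + 16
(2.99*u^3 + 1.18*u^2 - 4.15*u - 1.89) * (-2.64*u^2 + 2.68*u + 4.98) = -7.8936*u^5 + 4.898*u^4 + 29.0086*u^3 - 0.256000000000001*u^2 - 25.7322*u - 9.4122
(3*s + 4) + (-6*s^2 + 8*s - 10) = -6*s^2 + 11*s - 6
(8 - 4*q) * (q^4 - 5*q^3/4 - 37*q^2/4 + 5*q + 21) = -4*q^5 + 13*q^4 + 27*q^3 - 94*q^2 - 44*q + 168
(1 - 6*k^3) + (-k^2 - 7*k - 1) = -6*k^3 - k^2 - 7*k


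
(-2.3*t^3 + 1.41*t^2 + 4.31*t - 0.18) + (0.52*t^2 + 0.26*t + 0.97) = -2.3*t^3 + 1.93*t^2 + 4.57*t + 0.79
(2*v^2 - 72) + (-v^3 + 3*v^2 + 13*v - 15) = -v^3 + 5*v^2 + 13*v - 87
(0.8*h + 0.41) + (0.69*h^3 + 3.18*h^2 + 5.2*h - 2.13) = 0.69*h^3 + 3.18*h^2 + 6.0*h - 1.72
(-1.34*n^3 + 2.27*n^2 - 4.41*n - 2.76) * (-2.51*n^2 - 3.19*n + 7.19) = 3.3634*n^5 - 1.4231*n^4 - 5.8068*n^3 + 37.3168*n^2 - 22.9035*n - 19.8444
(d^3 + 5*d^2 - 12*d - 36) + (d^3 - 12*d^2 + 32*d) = 2*d^3 - 7*d^2 + 20*d - 36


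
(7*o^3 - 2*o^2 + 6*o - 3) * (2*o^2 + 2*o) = 14*o^5 + 10*o^4 + 8*o^3 + 6*o^2 - 6*o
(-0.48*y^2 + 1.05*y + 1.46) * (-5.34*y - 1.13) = 2.5632*y^3 - 5.0646*y^2 - 8.9829*y - 1.6498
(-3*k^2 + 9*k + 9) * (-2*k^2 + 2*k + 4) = 6*k^4 - 24*k^3 - 12*k^2 + 54*k + 36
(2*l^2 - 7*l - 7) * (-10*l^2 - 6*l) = -20*l^4 + 58*l^3 + 112*l^2 + 42*l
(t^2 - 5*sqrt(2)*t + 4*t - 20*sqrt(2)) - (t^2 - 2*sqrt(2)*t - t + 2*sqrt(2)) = -3*sqrt(2)*t + 5*t - 22*sqrt(2)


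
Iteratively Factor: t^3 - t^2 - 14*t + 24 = (t - 2)*(t^2 + t - 12) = (t - 2)*(t + 4)*(t - 3)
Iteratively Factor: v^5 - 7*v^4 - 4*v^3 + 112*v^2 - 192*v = (v + 4)*(v^4 - 11*v^3 + 40*v^2 - 48*v) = (v - 4)*(v + 4)*(v^3 - 7*v^2 + 12*v) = v*(v - 4)*(v + 4)*(v^2 - 7*v + 12) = v*(v - 4)^2*(v + 4)*(v - 3)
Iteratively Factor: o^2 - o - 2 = (o + 1)*(o - 2)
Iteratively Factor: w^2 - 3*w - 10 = (w + 2)*(w - 5)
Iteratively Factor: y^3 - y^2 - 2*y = (y - 2)*(y^2 + y) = (y - 2)*(y + 1)*(y)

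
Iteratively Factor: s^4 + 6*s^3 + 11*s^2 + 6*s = (s + 1)*(s^3 + 5*s^2 + 6*s) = (s + 1)*(s + 3)*(s^2 + 2*s) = (s + 1)*(s + 2)*(s + 3)*(s)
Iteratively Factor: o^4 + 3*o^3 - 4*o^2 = (o - 1)*(o^3 + 4*o^2) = (o - 1)*(o + 4)*(o^2) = o*(o - 1)*(o + 4)*(o)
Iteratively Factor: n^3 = (n)*(n^2) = n^2*(n)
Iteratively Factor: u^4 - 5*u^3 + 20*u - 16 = (u + 2)*(u^3 - 7*u^2 + 14*u - 8) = (u - 4)*(u + 2)*(u^2 - 3*u + 2) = (u - 4)*(u - 2)*(u + 2)*(u - 1)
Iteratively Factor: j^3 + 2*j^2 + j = (j + 1)*(j^2 + j) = (j + 1)^2*(j)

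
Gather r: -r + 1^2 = 1 - r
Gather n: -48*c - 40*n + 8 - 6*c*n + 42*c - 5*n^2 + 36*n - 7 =-6*c - 5*n^2 + n*(-6*c - 4) + 1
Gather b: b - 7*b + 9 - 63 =-6*b - 54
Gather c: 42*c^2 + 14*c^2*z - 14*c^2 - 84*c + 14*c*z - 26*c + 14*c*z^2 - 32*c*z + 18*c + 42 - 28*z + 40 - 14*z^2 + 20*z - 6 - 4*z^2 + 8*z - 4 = c^2*(14*z + 28) + c*(14*z^2 - 18*z - 92) - 18*z^2 + 72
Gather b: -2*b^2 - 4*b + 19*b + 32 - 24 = -2*b^2 + 15*b + 8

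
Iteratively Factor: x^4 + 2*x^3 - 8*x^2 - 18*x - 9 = (x + 3)*(x^3 - x^2 - 5*x - 3) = (x + 1)*(x + 3)*(x^2 - 2*x - 3) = (x + 1)^2*(x + 3)*(x - 3)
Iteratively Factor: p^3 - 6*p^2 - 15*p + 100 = (p - 5)*(p^2 - p - 20) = (p - 5)^2*(p + 4)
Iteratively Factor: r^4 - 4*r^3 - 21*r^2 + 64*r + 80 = (r - 5)*(r^3 + r^2 - 16*r - 16) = (r - 5)*(r + 4)*(r^2 - 3*r - 4) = (r - 5)*(r - 4)*(r + 4)*(r + 1)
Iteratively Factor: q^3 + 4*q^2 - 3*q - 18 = (q + 3)*(q^2 + q - 6) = (q - 2)*(q + 3)*(q + 3)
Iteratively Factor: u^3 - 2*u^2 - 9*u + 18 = (u + 3)*(u^2 - 5*u + 6) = (u - 3)*(u + 3)*(u - 2)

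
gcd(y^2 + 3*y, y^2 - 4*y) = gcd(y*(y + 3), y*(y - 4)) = y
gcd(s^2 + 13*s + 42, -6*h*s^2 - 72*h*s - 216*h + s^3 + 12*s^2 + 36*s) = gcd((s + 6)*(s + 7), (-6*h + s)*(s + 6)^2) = s + 6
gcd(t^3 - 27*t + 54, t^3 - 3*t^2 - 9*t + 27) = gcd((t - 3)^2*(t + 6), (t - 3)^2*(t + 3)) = t^2 - 6*t + 9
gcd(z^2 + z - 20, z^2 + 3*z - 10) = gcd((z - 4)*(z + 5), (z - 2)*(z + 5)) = z + 5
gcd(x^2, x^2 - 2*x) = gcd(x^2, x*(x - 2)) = x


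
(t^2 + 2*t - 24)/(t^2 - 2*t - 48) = (t - 4)/(t - 8)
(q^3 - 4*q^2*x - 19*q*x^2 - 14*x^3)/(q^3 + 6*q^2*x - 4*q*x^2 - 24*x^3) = (-q^2 + 6*q*x + 7*x^2)/(-q^2 - 4*q*x + 12*x^2)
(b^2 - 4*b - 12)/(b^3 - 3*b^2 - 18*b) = (b + 2)/(b*(b + 3))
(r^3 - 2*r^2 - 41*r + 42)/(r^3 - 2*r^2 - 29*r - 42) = (r^2 + 5*r - 6)/(r^2 + 5*r + 6)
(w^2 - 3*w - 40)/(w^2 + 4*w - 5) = (w - 8)/(w - 1)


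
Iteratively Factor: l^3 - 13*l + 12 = (l - 3)*(l^2 + 3*l - 4) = (l - 3)*(l + 4)*(l - 1)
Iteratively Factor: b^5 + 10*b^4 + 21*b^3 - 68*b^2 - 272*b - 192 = (b + 1)*(b^4 + 9*b^3 + 12*b^2 - 80*b - 192) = (b - 3)*(b + 1)*(b^3 + 12*b^2 + 48*b + 64) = (b - 3)*(b + 1)*(b + 4)*(b^2 + 8*b + 16) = (b - 3)*(b + 1)*(b + 4)^2*(b + 4)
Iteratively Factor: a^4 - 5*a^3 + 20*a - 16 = (a - 4)*(a^3 - a^2 - 4*a + 4) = (a - 4)*(a - 1)*(a^2 - 4) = (a - 4)*(a - 2)*(a - 1)*(a + 2)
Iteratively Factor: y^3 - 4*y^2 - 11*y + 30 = (y + 3)*(y^2 - 7*y + 10) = (y - 2)*(y + 3)*(y - 5)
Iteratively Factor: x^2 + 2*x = (x + 2)*(x)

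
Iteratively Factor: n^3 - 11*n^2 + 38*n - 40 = (n - 4)*(n^2 - 7*n + 10) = (n - 5)*(n - 4)*(n - 2)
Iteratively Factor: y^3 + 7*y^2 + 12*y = (y)*(y^2 + 7*y + 12) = y*(y + 4)*(y + 3)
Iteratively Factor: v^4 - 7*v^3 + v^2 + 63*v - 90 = (v - 3)*(v^3 - 4*v^2 - 11*v + 30) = (v - 3)*(v - 2)*(v^2 - 2*v - 15) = (v - 3)*(v - 2)*(v + 3)*(v - 5)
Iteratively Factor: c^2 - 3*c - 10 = (c + 2)*(c - 5)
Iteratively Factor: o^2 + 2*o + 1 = (o + 1)*(o + 1)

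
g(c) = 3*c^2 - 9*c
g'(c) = 6*c - 9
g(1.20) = -6.48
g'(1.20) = -1.80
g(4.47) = 19.71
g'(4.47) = 17.82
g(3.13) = 1.22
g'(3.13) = 9.78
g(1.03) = -6.09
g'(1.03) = -2.82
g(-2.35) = 37.72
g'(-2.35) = -23.10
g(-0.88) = 10.24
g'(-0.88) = -14.28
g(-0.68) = 7.51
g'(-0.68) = -13.08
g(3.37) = 3.74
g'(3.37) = 11.22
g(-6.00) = 162.00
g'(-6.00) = -45.00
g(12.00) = 324.00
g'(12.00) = 63.00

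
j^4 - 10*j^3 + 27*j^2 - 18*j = j*(j - 6)*(j - 3)*(j - 1)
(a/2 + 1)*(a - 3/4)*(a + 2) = a^3/2 + 13*a^2/8 + a/2 - 3/2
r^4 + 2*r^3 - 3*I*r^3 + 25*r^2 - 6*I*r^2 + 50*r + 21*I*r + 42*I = (r + 2)*(r - 7*I)*(r + I)*(r + 3*I)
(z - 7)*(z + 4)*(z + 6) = z^3 + 3*z^2 - 46*z - 168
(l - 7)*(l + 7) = l^2 - 49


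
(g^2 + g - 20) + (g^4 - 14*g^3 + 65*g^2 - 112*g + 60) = g^4 - 14*g^3 + 66*g^2 - 111*g + 40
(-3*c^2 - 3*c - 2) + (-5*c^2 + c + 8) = -8*c^2 - 2*c + 6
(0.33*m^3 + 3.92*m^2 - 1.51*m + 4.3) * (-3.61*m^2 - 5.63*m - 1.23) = -1.1913*m^5 - 16.0091*m^4 - 17.0244*m^3 - 11.8433*m^2 - 22.3517*m - 5.289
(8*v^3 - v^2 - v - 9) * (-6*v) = -48*v^4 + 6*v^3 + 6*v^2 + 54*v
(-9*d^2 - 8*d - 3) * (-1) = 9*d^2 + 8*d + 3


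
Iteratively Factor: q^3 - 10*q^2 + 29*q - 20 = (q - 5)*(q^2 - 5*q + 4) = (q - 5)*(q - 1)*(q - 4)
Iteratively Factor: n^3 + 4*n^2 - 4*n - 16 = (n + 4)*(n^2 - 4) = (n + 2)*(n + 4)*(n - 2)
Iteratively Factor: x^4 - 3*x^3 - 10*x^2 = (x + 2)*(x^3 - 5*x^2) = x*(x + 2)*(x^2 - 5*x) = x^2*(x + 2)*(x - 5)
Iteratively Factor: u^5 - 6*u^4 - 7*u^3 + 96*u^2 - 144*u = (u + 4)*(u^4 - 10*u^3 + 33*u^2 - 36*u) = (u - 4)*(u + 4)*(u^3 - 6*u^2 + 9*u) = (u - 4)*(u - 3)*(u + 4)*(u^2 - 3*u) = (u - 4)*(u - 3)^2*(u + 4)*(u)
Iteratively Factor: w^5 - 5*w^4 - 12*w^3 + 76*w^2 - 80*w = (w)*(w^4 - 5*w^3 - 12*w^2 + 76*w - 80) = w*(w + 4)*(w^3 - 9*w^2 + 24*w - 20) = w*(w - 5)*(w + 4)*(w^2 - 4*w + 4) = w*(w - 5)*(w - 2)*(w + 4)*(w - 2)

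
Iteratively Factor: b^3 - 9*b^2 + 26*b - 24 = (b - 2)*(b^2 - 7*b + 12) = (b - 4)*(b - 2)*(b - 3)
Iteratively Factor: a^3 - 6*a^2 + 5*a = (a - 1)*(a^2 - 5*a) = (a - 5)*(a - 1)*(a)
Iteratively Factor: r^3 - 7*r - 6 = (r + 1)*(r^2 - r - 6) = (r - 3)*(r + 1)*(r + 2)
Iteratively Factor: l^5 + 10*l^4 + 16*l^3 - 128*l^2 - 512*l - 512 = (l - 4)*(l^4 + 14*l^3 + 72*l^2 + 160*l + 128) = (l - 4)*(l + 2)*(l^3 + 12*l^2 + 48*l + 64) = (l - 4)*(l + 2)*(l + 4)*(l^2 + 8*l + 16) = (l - 4)*(l + 2)*(l + 4)^2*(l + 4)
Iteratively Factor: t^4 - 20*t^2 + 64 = (t + 2)*(t^3 - 2*t^2 - 16*t + 32) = (t - 4)*(t + 2)*(t^2 + 2*t - 8) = (t - 4)*(t - 2)*(t + 2)*(t + 4)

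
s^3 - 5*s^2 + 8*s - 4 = (s - 2)^2*(s - 1)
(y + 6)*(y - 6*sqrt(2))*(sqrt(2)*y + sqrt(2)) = sqrt(2)*y^3 - 12*y^2 + 7*sqrt(2)*y^2 - 84*y + 6*sqrt(2)*y - 72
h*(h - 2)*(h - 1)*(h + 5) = h^4 + 2*h^3 - 13*h^2 + 10*h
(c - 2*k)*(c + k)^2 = c^3 - 3*c*k^2 - 2*k^3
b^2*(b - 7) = b^3 - 7*b^2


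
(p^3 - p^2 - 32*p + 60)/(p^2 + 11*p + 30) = (p^2 - 7*p + 10)/(p + 5)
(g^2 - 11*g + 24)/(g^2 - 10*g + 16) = (g - 3)/(g - 2)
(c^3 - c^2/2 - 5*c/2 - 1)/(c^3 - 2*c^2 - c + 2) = (c + 1/2)/(c - 1)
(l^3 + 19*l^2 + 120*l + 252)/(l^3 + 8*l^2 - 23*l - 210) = (l + 6)/(l - 5)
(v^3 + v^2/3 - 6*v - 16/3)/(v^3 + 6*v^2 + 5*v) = (3*v^2 - 2*v - 16)/(3*v*(v + 5))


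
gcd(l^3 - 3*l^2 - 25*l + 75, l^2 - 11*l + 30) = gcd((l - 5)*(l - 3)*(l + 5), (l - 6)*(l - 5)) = l - 5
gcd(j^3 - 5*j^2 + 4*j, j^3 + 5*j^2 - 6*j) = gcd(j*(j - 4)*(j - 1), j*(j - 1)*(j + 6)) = j^2 - j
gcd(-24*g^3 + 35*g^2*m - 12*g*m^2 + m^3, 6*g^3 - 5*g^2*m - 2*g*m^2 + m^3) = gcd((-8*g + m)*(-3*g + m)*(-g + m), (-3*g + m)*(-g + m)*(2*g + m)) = 3*g^2 - 4*g*m + m^2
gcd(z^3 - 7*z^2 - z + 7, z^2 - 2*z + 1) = z - 1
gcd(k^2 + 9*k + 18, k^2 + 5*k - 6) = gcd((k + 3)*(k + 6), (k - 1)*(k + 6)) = k + 6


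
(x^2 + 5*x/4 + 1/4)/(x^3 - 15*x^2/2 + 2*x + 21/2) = (4*x + 1)/(2*(2*x^2 - 17*x + 21))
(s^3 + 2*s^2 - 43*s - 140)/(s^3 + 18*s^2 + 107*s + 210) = (s^2 - 3*s - 28)/(s^2 + 13*s + 42)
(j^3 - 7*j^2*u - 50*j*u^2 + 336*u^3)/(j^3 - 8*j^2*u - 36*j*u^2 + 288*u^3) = (j + 7*u)/(j + 6*u)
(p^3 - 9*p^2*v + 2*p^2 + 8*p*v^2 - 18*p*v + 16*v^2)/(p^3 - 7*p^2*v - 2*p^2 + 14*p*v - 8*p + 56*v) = (p^2 - 9*p*v + 8*v^2)/(p^2 - 7*p*v - 4*p + 28*v)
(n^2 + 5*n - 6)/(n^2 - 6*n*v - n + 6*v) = (-n - 6)/(-n + 6*v)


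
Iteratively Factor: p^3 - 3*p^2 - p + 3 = (p + 1)*(p^2 - 4*p + 3) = (p - 1)*(p + 1)*(p - 3)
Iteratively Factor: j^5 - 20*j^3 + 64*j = (j - 4)*(j^4 + 4*j^3 - 4*j^2 - 16*j) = (j - 4)*(j - 2)*(j^3 + 6*j^2 + 8*j) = j*(j - 4)*(j - 2)*(j^2 + 6*j + 8) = j*(j - 4)*(j - 2)*(j + 2)*(j + 4)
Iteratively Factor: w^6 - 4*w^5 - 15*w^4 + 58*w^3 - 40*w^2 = (w - 1)*(w^5 - 3*w^4 - 18*w^3 + 40*w^2) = (w - 2)*(w - 1)*(w^4 - w^3 - 20*w^2) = (w - 5)*(w - 2)*(w - 1)*(w^3 + 4*w^2) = w*(w - 5)*(w - 2)*(w - 1)*(w^2 + 4*w) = w*(w - 5)*(w - 2)*(w - 1)*(w + 4)*(w)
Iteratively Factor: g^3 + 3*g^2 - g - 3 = (g + 1)*(g^2 + 2*g - 3) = (g - 1)*(g + 1)*(g + 3)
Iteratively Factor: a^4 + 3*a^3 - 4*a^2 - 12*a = (a + 3)*(a^3 - 4*a) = a*(a + 3)*(a^2 - 4) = a*(a - 2)*(a + 3)*(a + 2)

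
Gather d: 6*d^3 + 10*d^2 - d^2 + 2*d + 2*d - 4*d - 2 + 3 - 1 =6*d^3 + 9*d^2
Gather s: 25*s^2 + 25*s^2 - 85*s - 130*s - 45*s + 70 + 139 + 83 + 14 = 50*s^2 - 260*s + 306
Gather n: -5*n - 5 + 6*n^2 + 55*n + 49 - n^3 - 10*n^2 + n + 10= -n^3 - 4*n^2 + 51*n + 54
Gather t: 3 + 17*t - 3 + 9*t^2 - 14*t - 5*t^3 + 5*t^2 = -5*t^3 + 14*t^2 + 3*t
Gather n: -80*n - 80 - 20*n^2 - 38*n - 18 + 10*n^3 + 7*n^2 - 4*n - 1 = 10*n^3 - 13*n^2 - 122*n - 99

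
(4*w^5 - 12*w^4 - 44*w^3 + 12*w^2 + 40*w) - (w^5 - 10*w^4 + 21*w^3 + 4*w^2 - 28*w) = 3*w^5 - 2*w^4 - 65*w^3 + 8*w^2 + 68*w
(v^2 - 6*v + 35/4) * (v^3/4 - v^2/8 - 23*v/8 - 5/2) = v^5/4 - 13*v^4/8 + v^3/16 + 437*v^2/32 - 325*v/32 - 175/8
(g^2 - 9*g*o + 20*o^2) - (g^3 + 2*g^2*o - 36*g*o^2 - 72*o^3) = -g^3 - 2*g^2*o + g^2 + 36*g*o^2 - 9*g*o + 72*o^3 + 20*o^2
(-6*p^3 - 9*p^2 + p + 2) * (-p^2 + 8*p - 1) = 6*p^5 - 39*p^4 - 67*p^3 + 15*p^2 + 15*p - 2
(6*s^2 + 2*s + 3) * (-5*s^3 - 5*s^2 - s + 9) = -30*s^5 - 40*s^4 - 31*s^3 + 37*s^2 + 15*s + 27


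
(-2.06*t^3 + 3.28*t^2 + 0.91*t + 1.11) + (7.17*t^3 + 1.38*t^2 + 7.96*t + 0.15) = 5.11*t^3 + 4.66*t^2 + 8.87*t + 1.26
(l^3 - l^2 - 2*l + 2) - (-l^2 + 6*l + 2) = l^3 - 8*l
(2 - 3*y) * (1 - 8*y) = 24*y^2 - 19*y + 2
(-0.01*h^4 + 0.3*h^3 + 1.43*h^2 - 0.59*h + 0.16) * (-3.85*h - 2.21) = 0.0385*h^5 - 1.1329*h^4 - 6.1685*h^3 - 0.8888*h^2 + 0.6879*h - 0.3536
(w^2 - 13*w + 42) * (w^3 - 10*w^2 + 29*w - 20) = w^5 - 23*w^4 + 201*w^3 - 817*w^2 + 1478*w - 840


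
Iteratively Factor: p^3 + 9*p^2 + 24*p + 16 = (p + 4)*(p^2 + 5*p + 4) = (p + 4)^2*(p + 1)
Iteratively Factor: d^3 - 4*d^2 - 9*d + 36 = (d - 3)*(d^2 - d - 12) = (d - 3)*(d + 3)*(d - 4)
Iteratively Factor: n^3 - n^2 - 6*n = (n - 3)*(n^2 + 2*n) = n*(n - 3)*(n + 2)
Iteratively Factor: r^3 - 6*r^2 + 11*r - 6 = (r - 1)*(r^2 - 5*r + 6) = (r - 2)*(r - 1)*(r - 3)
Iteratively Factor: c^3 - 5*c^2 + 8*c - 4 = (c - 2)*(c^2 - 3*c + 2) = (c - 2)^2*(c - 1)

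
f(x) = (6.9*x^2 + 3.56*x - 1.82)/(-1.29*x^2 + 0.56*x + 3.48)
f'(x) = (2.58*x - 0.56)*(6.9*x^2 + 3.56*x - 1.82)/(-1.29*x^2 + 0.56*x + 3.48)^2 + (13.8*x + 3.56)/(-1.29*x^2 + 0.56*x + 3.48) = (8.4564*x^2 + 43.3284*x + 13.408)/(1.6641*x^4 - 1.4448*x^3 - 8.6648*x^2 + 3.8976*x + 12.1104)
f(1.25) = 6.20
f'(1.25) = 17.24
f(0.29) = -0.06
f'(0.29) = 2.14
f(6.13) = -6.72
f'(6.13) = 0.35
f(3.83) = -8.50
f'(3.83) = 1.72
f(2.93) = -11.40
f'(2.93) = 6.01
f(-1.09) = 1.87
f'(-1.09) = -13.30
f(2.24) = -23.46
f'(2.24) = 50.60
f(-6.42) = -4.87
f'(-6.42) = 0.03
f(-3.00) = -5.06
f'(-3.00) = -0.42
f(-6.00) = -4.86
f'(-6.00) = 0.03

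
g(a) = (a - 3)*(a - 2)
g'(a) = 2*a - 5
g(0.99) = 2.03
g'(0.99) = -3.02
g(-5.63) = 65.85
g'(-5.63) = -16.26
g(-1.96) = 19.64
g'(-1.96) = -8.92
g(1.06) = 1.82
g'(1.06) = -2.88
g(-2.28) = 22.60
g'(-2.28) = -9.56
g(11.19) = 75.27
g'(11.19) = 17.38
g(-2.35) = 23.27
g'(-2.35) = -9.70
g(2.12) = -0.11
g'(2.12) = -0.76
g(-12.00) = 210.00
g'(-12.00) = -29.00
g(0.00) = 6.00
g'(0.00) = -5.00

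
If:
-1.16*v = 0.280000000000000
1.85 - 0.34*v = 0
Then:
No Solution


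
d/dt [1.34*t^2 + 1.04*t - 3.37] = 2.68*t + 1.04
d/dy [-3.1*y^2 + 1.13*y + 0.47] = 1.13 - 6.2*y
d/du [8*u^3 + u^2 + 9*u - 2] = 24*u^2 + 2*u + 9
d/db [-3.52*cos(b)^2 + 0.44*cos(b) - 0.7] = (7.04*cos(b) - 0.44)*sin(b)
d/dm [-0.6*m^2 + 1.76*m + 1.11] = 1.76 - 1.2*m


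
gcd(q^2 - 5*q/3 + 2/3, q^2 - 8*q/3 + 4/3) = q - 2/3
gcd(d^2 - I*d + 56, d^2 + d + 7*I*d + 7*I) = d + 7*I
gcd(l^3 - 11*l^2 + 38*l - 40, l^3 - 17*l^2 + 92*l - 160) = l^2 - 9*l + 20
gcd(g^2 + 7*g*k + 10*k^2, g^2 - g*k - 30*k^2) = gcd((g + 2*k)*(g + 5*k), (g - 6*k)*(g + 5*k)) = g + 5*k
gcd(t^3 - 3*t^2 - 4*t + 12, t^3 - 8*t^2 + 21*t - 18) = t^2 - 5*t + 6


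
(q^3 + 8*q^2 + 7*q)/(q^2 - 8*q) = (q^2 + 8*q + 7)/(q - 8)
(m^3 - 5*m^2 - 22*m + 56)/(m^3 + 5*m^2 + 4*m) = (m^2 - 9*m + 14)/(m*(m + 1))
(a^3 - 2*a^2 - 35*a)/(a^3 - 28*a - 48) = a*(-a^2 + 2*a + 35)/(-a^3 + 28*a + 48)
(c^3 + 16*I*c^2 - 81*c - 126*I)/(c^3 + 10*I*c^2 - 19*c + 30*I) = (c^2 + 10*I*c - 21)/(c^2 + 4*I*c + 5)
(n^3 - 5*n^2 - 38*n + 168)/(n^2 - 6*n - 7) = (n^2 + 2*n - 24)/(n + 1)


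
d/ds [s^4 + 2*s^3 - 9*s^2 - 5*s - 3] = 4*s^3 + 6*s^2 - 18*s - 5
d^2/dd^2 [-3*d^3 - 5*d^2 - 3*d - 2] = -18*d - 10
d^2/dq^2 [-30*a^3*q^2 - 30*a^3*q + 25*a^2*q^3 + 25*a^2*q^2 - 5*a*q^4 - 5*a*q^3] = 10*a*(-6*a^2 + 15*a*q + 5*a - 6*q^2 - 3*q)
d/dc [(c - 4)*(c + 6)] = 2*c + 2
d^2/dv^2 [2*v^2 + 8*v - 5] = 4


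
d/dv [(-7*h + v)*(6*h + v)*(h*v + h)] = h*(-42*h^2 - 2*h*v - h + 3*v^2 + 2*v)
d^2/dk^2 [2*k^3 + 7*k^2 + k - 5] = 12*k + 14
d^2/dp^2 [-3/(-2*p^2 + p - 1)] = 6*(-4*p^2 + 2*p + (4*p - 1)^2 - 2)/(2*p^2 - p + 1)^3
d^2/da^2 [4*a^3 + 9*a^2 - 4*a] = 24*a + 18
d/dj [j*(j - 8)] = 2*j - 8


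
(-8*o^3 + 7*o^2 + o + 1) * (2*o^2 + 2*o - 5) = -16*o^5 - 2*o^4 + 56*o^3 - 31*o^2 - 3*o - 5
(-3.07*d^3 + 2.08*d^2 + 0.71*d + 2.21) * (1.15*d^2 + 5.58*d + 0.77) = -3.5305*d^5 - 14.7386*d^4 + 10.059*d^3 + 8.1049*d^2 + 12.8785*d + 1.7017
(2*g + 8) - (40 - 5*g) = 7*g - 32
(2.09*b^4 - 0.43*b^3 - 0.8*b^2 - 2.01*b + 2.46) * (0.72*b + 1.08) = 1.5048*b^5 + 1.9476*b^4 - 1.0404*b^3 - 2.3112*b^2 - 0.3996*b + 2.6568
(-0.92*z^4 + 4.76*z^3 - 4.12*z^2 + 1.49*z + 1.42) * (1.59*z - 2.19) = -1.4628*z^5 + 9.5832*z^4 - 16.9752*z^3 + 11.3919*z^2 - 1.0053*z - 3.1098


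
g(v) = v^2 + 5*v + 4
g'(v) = 2*v + 5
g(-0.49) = 1.79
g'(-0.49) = 4.02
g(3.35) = 31.97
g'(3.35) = 11.70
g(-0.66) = 1.14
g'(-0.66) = 3.68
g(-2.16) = -2.13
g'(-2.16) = 0.68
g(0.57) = 7.17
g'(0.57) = 6.14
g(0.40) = 6.16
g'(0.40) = 5.80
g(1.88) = 16.93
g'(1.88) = 8.76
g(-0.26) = 2.77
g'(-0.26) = 4.48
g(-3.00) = -2.00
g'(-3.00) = -1.00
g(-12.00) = 88.00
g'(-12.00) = -19.00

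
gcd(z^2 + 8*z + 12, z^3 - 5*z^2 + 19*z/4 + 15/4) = 1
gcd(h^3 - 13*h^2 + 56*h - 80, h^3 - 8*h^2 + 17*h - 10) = h - 5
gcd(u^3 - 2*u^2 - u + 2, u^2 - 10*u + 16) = u - 2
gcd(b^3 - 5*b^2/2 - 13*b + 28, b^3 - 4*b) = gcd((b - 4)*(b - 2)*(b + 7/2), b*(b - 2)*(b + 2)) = b - 2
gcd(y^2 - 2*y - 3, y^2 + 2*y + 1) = y + 1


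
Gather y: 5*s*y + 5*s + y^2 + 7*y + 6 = 5*s + y^2 + y*(5*s + 7) + 6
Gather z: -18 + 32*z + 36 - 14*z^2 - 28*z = -14*z^2 + 4*z + 18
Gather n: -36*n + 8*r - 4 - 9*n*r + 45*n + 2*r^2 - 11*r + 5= n*(9 - 9*r) + 2*r^2 - 3*r + 1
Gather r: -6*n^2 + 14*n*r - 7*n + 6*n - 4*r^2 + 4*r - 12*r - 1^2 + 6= -6*n^2 - n - 4*r^2 + r*(14*n - 8) + 5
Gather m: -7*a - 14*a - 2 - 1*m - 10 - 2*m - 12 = -21*a - 3*m - 24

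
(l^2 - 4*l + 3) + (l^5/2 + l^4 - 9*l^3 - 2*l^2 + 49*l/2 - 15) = l^5/2 + l^4 - 9*l^3 - l^2 + 41*l/2 - 12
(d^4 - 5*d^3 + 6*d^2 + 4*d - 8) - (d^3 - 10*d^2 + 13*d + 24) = d^4 - 6*d^3 + 16*d^2 - 9*d - 32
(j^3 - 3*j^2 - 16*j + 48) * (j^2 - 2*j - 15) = j^5 - 5*j^4 - 25*j^3 + 125*j^2 + 144*j - 720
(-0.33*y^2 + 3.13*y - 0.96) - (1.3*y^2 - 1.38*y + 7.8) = -1.63*y^2 + 4.51*y - 8.76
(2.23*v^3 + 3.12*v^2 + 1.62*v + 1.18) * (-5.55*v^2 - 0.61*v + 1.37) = -12.3765*v^5 - 18.6763*v^4 - 7.8391*v^3 - 3.2628*v^2 + 1.4996*v + 1.6166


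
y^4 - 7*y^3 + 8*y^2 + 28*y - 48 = (y - 4)*(y - 3)*(y - 2)*(y + 2)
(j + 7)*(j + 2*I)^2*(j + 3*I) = j^4 + 7*j^3 + 7*I*j^3 - 16*j^2 + 49*I*j^2 - 112*j - 12*I*j - 84*I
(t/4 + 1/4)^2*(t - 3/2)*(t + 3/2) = t^4/16 + t^3/8 - 5*t^2/64 - 9*t/32 - 9/64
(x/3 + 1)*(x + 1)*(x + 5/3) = x^3/3 + 17*x^2/9 + 29*x/9 + 5/3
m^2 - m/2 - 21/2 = (m - 7/2)*(m + 3)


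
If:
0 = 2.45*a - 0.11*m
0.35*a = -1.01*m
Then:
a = 0.00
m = 0.00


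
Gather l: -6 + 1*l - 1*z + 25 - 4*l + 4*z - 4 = -3*l + 3*z + 15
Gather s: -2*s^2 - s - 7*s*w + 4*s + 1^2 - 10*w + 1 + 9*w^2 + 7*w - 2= -2*s^2 + s*(3 - 7*w) + 9*w^2 - 3*w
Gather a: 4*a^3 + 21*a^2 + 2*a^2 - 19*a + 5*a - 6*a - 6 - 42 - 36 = 4*a^3 + 23*a^2 - 20*a - 84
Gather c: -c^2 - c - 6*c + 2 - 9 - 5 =-c^2 - 7*c - 12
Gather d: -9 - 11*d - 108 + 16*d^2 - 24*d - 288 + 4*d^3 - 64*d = 4*d^3 + 16*d^2 - 99*d - 405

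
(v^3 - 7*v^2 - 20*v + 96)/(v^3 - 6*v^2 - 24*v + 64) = (v - 3)/(v - 2)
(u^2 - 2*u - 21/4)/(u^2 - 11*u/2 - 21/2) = (u - 7/2)/(u - 7)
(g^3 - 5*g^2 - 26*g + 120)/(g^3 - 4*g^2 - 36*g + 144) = (g + 5)/(g + 6)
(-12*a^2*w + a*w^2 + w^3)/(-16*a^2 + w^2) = w*(-3*a + w)/(-4*a + w)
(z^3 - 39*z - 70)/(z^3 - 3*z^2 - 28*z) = (z^2 + 7*z + 10)/(z*(z + 4))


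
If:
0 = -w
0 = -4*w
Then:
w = 0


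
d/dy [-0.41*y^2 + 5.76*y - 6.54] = 5.76 - 0.82*y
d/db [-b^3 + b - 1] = 1 - 3*b^2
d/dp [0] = 0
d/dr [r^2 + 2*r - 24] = 2*r + 2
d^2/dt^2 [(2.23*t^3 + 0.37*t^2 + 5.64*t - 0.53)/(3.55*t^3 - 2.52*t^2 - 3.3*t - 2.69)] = (5.6843418860808e-14*t^7 + 49.2250099999999*t^6 + 583.2153*t^5 - 101.33262*t^4 + 341.288314*t^3 + 767.094912*t^2 - 189.387864*t - 99.135718)/(44.738875*t^9 - 95.2749*t^8 - 57.13299*t^7 + 59.425617*t^6 + 197.49798*t^5 + 55.503972*t^4 - 93.092775*t^3 - 142.587216*t^2 - 71.63739*t - 19.465109)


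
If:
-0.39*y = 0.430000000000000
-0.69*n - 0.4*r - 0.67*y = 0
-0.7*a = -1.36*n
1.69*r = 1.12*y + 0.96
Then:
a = 2.26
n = 1.16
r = -0.16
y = -1.10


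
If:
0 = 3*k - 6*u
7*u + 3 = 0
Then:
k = -6/7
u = -3/7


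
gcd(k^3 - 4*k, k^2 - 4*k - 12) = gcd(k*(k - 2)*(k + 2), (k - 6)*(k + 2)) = k + 2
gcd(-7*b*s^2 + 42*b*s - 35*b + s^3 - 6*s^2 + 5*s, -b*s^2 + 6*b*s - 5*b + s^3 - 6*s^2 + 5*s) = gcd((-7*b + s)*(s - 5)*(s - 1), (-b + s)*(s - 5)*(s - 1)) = s^2 - 6*s + 5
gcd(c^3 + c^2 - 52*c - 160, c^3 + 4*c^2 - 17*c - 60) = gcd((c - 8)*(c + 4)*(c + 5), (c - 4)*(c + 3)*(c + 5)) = c + 5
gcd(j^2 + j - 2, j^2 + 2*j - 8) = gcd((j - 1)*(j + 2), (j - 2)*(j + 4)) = 1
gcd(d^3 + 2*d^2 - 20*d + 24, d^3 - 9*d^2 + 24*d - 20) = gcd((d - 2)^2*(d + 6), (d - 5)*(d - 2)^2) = d^2 - 4*d + 4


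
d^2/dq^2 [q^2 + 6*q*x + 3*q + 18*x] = 2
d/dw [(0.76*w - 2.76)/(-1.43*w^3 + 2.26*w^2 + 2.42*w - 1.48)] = (2.1736*w^3 - 13.558*w^2 + 12.4752*w + 5.5544)/(2.0449*w^6 - 6.4636*w^5 - 1.8136*w^4 + 15.1712*w^3 - 0.8332*w^2 - 7.1632*w + 2.1904)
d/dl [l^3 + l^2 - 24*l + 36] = 3*l^2 + 2*l - 24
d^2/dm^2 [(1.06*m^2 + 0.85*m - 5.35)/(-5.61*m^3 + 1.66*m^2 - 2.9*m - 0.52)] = (-66.720852*m^6 - 160.50771*m^5 + 2171.47392*m^4 - 741.100212*m^3 + 634.955148*m^2 - 252.57384*m + 101.213592)/(176.558481*m^9 - 156.731058*m^8 + 320.184018*m^7 - 117.51706*m^6 + 136.458708*m^5 + 13.176216*m^4 + 13.920152*m^3 + 11.773008*m^2 + 2.35248*m + 0.140608)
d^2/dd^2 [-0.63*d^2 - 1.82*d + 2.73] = -1.26000000000000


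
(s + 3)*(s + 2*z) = s^2 + 2*s*z + 3*s + 6*z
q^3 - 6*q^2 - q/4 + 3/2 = (q - 6)*(q - 1/2)*(q + 1/2)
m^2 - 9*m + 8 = (m - 8)*(m - 1)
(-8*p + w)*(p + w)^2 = -8*p^3 - 15*p^2*w - 6*p*w^2 + w^3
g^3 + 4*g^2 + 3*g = g*(g + 1)*(g + 3)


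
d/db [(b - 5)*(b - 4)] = 2*b - 9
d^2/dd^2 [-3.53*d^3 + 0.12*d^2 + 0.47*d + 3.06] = 0.24 - 21.18*d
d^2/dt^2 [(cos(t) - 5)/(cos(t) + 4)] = 9*(cos(t)^2 - 4*cos(t) - 2)/(cos(t) + 4)^3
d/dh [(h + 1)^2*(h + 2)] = (h + 1)*(3*h + 5)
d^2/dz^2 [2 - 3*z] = 0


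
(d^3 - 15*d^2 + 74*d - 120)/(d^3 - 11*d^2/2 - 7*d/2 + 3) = 2*(d^2 - 9*d + 20)/(2*d^2 + d - 1)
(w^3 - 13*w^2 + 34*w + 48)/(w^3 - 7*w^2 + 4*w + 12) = (w - 8)/(w - 2)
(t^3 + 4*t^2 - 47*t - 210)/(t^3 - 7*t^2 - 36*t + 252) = (t + 5)/(t - 6)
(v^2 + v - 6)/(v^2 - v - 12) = (v - 2)/(v - 4)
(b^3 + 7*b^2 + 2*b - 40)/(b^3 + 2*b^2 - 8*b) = (b + 5)/b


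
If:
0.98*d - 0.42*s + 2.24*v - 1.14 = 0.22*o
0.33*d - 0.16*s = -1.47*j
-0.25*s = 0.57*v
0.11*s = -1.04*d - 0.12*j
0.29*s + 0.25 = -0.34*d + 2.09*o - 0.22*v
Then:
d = 0.09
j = -0.10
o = 0.06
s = -0.76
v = 0.33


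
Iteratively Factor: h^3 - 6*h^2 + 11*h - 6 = (h - 3)*(h^2 - 3*h + 2) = (h - 3)*(h - 1)*(h - 2)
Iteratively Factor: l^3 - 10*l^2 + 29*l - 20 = (l - 5)*(l^2 - 5*l + 4) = (l - 5)*(l - 4)*(l - 1)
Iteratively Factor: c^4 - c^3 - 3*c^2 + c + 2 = (c - 2)*(c^3 + c^2 - c - 1) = (c - 2)*(c + 1)*(c^2 - 1) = (c - 2)*(c + 1)^2*(c - 1)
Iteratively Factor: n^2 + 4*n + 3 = (n + 3)*(n + 1)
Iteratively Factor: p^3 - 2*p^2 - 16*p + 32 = (p - 2)*(p^2 - 16) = (p - 2)*(p + 4)*(p - 4)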